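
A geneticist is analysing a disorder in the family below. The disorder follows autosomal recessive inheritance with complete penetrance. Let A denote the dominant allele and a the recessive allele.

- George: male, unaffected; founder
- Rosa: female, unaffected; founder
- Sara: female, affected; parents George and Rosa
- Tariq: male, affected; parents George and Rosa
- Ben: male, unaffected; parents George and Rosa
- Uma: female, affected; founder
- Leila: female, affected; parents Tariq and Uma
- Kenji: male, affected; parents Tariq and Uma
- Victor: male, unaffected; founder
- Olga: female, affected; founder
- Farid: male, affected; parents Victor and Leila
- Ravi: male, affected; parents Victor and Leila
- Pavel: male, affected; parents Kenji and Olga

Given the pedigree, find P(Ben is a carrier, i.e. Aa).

George is unaffected so carries A and passed a to Sara (aa), so George is Aa.
Rosa is unaffected so carries A and passed a to Sara (aa), so Rosa is Aa.
Their cross gives offspring ratios 1/4 AA : 1/2 Aa : 1/4 aa. Conditioning on Ben being unaffected, P(Aa) = 1/2 / 3/4 = 2/3.

2/3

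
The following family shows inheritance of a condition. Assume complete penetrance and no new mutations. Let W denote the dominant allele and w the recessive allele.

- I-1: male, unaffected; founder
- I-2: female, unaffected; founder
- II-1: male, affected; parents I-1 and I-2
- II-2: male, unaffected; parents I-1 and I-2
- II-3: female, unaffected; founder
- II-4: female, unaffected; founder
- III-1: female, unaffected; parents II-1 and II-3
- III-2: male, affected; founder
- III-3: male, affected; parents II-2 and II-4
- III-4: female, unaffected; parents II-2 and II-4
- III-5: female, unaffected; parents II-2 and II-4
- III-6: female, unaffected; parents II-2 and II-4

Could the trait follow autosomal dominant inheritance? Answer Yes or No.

Under autosomal dominant, II-1 (affected, male) cannot arise from I-1 (unaffected) × I-2 (unaffected).

No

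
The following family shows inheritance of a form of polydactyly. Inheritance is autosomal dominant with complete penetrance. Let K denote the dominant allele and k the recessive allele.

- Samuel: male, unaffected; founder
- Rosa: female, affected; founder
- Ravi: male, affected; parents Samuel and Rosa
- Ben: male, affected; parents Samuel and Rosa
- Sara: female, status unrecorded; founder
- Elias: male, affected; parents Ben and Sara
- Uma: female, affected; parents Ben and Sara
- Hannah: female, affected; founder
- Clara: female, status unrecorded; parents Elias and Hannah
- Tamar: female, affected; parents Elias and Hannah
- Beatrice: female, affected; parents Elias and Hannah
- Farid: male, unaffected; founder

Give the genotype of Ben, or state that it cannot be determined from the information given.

From phenotype alone, Ben is KK or Kk.
Ben is affected so carries K and received k from Samuel (kk), so Ben is Kk.

Kk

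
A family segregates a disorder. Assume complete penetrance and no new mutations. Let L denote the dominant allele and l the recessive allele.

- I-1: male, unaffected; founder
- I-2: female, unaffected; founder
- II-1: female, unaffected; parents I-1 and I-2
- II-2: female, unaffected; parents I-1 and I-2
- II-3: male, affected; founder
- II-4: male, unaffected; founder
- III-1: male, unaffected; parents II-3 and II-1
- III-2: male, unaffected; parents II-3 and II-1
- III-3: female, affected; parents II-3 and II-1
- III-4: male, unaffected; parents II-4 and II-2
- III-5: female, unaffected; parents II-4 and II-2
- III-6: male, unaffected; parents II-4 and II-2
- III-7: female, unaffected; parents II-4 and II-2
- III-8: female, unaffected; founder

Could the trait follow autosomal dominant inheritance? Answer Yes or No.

A consistent assignment under autosomal dominant exists: I-1 ll, I-2 ll, II-1 ll, II-2 ll, II-3 Ll, II-4 ll, III-1 ll, III-2 ll, III-3 Ll, III-4 ll, III-5 ll, III-6 ll, III-7 ll, III-8 ll.
In this assignment every recorded phenotype matches its genotype and every non-founder's genotype is obtainable from its parents' genotypes, so the pedigree is consistent.

Yes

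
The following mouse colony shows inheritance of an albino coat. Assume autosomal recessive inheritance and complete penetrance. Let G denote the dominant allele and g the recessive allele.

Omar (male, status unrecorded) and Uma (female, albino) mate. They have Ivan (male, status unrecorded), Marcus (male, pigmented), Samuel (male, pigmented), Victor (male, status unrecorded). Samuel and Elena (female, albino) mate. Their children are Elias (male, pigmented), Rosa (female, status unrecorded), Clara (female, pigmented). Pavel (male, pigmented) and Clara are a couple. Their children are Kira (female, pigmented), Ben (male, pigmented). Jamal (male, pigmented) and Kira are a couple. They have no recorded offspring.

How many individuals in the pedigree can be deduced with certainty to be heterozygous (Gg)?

Obligate heterozygotes: Marcus is pigmented so carries G and received g from Uma (gg), so Marcus is Gg; Samuel is pigmented so carries G and received g from Uma (gg), so Samuel is Gg; Elias is pigmented so carries G and received g from Elena (gg), so Elias is Gg; Clara is pigmented so carries G and received g from Elena (gg), so Clara is Gg.
Every other individual is either homozygous by phenotype or has at least one consistent homozygous assignment, so the count is 4.

4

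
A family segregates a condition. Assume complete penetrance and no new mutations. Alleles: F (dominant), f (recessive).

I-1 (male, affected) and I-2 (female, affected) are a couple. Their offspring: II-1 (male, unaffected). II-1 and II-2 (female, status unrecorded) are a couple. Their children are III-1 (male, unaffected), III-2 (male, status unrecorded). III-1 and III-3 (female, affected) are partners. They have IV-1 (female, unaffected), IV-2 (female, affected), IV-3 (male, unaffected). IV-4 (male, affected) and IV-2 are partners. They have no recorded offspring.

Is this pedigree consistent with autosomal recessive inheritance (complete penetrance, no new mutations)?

Under autosomal recessive, II-1 (unaffected, male) cannot arise from I-1 (affected) × I-2 (affected).

No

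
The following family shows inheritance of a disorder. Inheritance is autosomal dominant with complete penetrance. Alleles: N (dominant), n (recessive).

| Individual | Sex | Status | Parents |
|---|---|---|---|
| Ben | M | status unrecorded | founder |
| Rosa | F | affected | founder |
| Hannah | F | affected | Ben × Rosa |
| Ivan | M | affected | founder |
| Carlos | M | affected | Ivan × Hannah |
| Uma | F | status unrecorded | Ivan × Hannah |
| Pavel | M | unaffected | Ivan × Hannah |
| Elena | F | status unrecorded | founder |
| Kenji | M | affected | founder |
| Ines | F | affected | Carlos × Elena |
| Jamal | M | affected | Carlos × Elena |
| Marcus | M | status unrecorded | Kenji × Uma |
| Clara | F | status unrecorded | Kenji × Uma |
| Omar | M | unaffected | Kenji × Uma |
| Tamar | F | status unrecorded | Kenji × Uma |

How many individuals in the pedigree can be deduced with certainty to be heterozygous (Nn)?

3

Obligate heterozygotes: Hannah is affected so carries N and passed n to Pavel (nn), so Hannah is Nn; Ivan is affected so carries N and passed n to Pavel (nn), so Ivan is Nn; Kenji is affected so carries N and passed n to Omar (nn), so Kenji is Nn.
Every other individual is either homozygous by phenotype or has at least one consistent homozygous assignment, so the count is 3.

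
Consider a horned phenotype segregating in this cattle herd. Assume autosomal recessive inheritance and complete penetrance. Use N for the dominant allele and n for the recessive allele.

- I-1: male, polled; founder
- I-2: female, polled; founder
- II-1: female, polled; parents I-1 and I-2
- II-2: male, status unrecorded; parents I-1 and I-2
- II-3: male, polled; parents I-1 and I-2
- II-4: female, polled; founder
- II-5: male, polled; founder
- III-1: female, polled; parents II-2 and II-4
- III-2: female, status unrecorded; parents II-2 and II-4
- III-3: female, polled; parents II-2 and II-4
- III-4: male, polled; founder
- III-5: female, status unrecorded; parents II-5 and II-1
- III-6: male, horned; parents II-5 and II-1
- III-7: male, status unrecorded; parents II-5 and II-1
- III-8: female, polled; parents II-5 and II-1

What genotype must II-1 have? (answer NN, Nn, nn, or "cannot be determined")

From phenotype alone, II-1 is NN or Nn.
II-1 is polled so carries N and passed n to III-6 (nn), so II-1 is Nn.

Nn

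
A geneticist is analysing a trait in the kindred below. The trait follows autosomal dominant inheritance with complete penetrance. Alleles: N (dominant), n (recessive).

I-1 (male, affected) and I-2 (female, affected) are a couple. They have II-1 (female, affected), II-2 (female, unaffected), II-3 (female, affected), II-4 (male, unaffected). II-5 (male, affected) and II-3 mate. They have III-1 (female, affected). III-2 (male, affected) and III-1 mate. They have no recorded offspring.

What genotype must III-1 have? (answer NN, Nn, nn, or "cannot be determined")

III-1's phenotype allows NN or Nn, and no parent or child forces a single allele at both positions; consistent genotype assignments exist with III-1 as NN or Nn.

cannot be determined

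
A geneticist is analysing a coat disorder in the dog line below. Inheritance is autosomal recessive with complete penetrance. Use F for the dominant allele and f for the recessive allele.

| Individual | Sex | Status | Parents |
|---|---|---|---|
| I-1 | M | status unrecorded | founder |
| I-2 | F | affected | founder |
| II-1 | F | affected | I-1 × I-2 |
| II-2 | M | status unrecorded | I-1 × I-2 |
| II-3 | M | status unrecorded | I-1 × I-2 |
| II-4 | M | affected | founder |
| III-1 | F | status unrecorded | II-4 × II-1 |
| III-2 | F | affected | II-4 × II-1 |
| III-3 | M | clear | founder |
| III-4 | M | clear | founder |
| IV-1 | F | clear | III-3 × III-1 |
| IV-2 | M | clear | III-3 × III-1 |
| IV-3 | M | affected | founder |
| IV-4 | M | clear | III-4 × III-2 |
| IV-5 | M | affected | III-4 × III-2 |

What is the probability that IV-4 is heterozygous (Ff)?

IV-4 is clear so carries F and received f from III-2 (ff), so IV-4 is Ff, giving P(Ff) = 1.

1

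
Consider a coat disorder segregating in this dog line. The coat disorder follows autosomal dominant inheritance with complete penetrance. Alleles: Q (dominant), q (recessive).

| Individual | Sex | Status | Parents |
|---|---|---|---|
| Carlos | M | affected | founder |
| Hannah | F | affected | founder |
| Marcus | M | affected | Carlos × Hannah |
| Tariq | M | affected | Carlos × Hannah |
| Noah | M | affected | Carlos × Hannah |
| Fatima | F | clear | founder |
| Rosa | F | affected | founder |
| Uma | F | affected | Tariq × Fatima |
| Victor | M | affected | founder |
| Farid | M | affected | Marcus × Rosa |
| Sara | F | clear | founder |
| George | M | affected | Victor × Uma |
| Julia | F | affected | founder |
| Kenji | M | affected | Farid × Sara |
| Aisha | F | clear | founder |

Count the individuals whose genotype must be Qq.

Obligate heterozygotes: Uma is affected so carries Q and received q from Fatima (qq), so Uma is Qq; Kenji is affected so carries Q and received q from Sara (qq), so Kenji is Qq.
Every other individual is either homozygous by phenotype or has at least one consistent homozygous assignment, so the count is 2.

2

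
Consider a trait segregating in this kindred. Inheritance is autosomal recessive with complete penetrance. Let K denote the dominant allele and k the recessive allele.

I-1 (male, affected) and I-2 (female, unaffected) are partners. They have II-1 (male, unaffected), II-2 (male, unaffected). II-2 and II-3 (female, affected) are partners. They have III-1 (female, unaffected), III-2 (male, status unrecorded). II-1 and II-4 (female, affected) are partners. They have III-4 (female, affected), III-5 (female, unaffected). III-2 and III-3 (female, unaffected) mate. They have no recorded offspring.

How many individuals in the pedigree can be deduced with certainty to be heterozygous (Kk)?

4

Obligate heterozygotes: II-1 is unaffected so carries K and received k from I-1 (kk), so II-1 is Kk; II-2 is unaffected so carries K and received k from I-1 (kk), so II-2 is Kk; III-1 is unaffected so carries K and received k from II-3 (kk), so III-1 is Kk; III-5 is unaffected so carries K and received k from II-4 (kk), so III-5 is Kk.
Every other individual is either homozygous by phenotype or has at least one consistent homozygous assignment, so the count is 4.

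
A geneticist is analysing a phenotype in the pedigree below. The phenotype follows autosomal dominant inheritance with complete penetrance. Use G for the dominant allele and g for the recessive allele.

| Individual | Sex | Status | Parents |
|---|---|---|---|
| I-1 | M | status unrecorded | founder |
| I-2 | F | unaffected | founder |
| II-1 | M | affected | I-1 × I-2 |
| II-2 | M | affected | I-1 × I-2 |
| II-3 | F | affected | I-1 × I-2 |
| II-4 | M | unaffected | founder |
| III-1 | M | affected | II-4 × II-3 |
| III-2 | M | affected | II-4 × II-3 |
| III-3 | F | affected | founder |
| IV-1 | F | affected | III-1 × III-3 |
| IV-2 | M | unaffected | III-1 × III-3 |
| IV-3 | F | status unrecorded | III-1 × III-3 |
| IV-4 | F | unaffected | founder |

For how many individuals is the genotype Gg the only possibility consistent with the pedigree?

6

Obligate heterozygotes: II-1 is affected so carries G and received g from I-2 (gg), so II-1 is Gg; II-2 is affected so carries G and received g from I-2 (gg), so II-2 is Gg; II-3 is affected so carries G and received g from I-2 (gg), so II-3 is Gg; III-1 is affected so carries G and received g from II-4 (gg), so III-1 is Gg; III-2 is affected so carries G and received g from II-4 (gg), so III-2 is Gg; III-3 is affected so carries G and passed g to IV-2 (gg), so III-3 is Gg.
Every other individual is either homozygous by phenotype or has at least one consistent homozygous assignment, so the count is 6.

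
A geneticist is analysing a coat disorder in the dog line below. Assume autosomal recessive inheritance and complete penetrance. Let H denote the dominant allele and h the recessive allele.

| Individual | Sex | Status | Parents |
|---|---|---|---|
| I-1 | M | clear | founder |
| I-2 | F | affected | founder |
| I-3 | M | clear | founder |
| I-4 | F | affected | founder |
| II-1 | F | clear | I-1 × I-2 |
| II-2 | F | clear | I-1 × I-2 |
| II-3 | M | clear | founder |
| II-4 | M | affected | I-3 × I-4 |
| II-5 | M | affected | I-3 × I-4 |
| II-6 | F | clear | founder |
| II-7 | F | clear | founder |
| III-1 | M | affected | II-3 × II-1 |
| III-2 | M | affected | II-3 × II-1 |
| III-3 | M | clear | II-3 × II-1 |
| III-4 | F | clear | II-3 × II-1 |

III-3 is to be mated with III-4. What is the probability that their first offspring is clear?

II-3 is clear so carries H and passed h to III-1 (hh), so II-3 is Hh.
II-1 is clear so carries H and received h from I-2 (hh), so II-1 is Hh.
III-3 is a clear offspring of II-3 (Hh) × II-1 (Hh), whose cross gives 1/4 HH : 1/2 Hh : 1/4 hh; conditioning on being clear, III-3 is HH with probability 1/3, Hh with probability 2/3.
III-4 is a clear offspring of II-3 (Hh) × II-1 (Hh), whose cross gives 1/4 HH : 1/2 Hh : 1/4 hh; conditioning on being clear, III-4 is HH with probability 1/3, Hh with probability 2/3.
Summing over parental genotype combinations, P(offspring is clear) = 1/9·1 + 2/9·1 + 2/9·1 + 4/9·3/4 = 8/9.

8/9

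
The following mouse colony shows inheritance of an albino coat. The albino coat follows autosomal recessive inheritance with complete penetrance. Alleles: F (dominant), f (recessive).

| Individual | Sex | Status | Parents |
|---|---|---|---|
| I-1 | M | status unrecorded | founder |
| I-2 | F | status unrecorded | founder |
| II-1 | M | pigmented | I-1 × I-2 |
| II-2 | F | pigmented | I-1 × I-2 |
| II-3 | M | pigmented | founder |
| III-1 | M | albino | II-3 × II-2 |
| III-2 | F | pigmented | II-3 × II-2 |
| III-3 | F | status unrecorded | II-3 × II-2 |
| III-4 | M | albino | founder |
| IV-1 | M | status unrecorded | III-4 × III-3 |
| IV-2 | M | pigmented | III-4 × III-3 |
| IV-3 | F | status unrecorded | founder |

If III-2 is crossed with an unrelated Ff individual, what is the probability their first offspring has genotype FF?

II-3 is pigmented so carries F and passed f to III-1 (ff), so II-3 is Ff.
II-2 is pigmented so carries F and passed f to III-1 (ff), so II-2 is Ff.
III-2 is a pigmented offspring of II-3 (Ff) × II-2 (Ff), whose cross gives 1/4 FF : 1/2 Ff : 1/4 ff; conditioning on being pigmented, III-2 is FF with probability 1/3, Ff with probability 2/3.
Summing over parental genotype combinations, P(offspring has genotype FF) = 1/3·1/2 + 2/3·1/4 = 1/3.

1/3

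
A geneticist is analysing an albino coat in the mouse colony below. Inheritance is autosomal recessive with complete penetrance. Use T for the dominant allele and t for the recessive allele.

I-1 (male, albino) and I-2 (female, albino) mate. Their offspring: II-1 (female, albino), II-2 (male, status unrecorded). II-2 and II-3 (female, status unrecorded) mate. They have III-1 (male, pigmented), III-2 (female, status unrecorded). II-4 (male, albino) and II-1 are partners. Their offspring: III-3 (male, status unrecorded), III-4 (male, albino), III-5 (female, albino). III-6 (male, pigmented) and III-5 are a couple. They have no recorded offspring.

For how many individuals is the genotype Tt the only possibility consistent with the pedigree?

1

Obligate heterozygotes: III-1 is pigmented so carries T and received t from II-2 (tt), so III-1 is Tt.
Every other individual is either homozygous by phenotype or has at least one consistent homozygous assignment, so the count is 1.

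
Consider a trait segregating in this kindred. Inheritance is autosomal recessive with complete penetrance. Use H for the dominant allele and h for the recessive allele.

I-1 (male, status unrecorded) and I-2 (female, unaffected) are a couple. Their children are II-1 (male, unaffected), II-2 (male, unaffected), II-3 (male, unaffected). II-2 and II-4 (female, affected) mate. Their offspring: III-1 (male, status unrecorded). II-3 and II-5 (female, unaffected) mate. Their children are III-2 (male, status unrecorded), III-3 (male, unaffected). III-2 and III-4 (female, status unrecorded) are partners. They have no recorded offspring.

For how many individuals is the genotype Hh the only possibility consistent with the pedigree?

0

No individual's genotype is forced to Hh by the pedigree, so the count is 0.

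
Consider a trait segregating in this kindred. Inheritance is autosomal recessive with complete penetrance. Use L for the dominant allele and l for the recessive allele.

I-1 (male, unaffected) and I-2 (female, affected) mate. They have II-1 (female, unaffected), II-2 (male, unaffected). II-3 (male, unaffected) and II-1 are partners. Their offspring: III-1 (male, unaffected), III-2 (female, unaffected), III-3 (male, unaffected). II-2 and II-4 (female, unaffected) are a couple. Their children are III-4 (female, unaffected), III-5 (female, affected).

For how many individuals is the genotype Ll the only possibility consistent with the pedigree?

Obligate heterozygotes: II-1 is unaffected so carries L and received l from I-2 (ll), so II-1 is Ll; II-2 is unaffected so carries L and received l from I-2 (ll), so II-2 is Ll; II-4 is unaffected so carries L and passed l to III-5 (ll), so II-4 is Ll.
Every other individual is either homozygous by phenotype or has at least one consistent homozygous assignment, so the count is 3.

3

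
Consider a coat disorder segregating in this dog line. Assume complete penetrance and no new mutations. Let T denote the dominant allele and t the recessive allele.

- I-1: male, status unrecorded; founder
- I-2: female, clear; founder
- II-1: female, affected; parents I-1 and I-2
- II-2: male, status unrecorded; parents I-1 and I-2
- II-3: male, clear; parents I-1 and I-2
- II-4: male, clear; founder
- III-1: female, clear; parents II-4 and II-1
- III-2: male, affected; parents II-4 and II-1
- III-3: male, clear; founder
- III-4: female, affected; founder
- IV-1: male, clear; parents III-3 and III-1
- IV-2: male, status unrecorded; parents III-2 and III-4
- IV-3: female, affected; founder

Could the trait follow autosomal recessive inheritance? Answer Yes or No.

A consistent assignment under autosomal recessive exists: I-1 Tt, I-2 Tt, II-1 tt, II-2 TT, II-3 TT, II-4 Tt, III-1 Tt, III-2 tt, III-3 TT, III-4 tt, IV-1 TT, IV-2 tt, IV-3 tt.
In this assignment every recorded phenotype matches its genotype and every non-founder's genotype is obtainable from its parents' genotypes, so the pedigree is consistent.

Yes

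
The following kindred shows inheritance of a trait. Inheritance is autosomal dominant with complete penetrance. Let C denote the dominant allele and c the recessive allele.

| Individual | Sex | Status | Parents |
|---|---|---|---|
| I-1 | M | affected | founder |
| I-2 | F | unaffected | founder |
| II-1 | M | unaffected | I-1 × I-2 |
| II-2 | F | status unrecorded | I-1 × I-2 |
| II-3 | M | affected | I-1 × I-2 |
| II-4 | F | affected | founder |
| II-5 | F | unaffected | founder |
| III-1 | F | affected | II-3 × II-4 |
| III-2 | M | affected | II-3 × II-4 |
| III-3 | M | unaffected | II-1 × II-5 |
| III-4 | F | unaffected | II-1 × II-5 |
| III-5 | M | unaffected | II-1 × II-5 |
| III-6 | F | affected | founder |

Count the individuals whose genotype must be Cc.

2

Obligate heterozygotes: I-1 is affected so carries C and passed c to II-1 (cc), so I-1 is Cc; II-3 is affected so carries C and received c from I-2 (cc), so II-3 is Cc.
Every other individual is either homozygous by phenotype or has at least one consistent homozygous assignment, so the count is 2.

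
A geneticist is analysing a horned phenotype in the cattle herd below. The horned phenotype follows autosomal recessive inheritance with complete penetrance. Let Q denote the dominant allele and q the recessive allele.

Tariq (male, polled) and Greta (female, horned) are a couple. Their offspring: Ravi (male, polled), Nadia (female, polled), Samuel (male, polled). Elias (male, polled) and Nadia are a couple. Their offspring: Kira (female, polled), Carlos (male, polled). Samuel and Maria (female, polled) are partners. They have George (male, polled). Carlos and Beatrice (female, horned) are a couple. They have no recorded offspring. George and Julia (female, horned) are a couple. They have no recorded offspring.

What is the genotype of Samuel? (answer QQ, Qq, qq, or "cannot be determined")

Qq

From phenotype alone, Samuel is QQ or Qq.
Samuel is polled so carries Q and received q from Greta (qq), so Samuel is Qq.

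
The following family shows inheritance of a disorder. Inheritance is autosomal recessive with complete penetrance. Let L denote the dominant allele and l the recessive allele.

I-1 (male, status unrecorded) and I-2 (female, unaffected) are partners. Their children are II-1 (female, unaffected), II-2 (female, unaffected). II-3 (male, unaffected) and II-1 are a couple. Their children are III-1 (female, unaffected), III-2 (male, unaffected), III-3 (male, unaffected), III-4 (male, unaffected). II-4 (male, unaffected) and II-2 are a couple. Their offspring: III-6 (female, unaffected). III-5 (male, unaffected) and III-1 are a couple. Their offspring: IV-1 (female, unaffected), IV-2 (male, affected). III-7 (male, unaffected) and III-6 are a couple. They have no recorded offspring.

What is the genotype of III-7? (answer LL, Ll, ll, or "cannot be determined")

cannot be determined

III-7's phenotype allows LL or Ll, and no parent or child forces a single allele at both positions; consistent genotype assignments exist with III-7 as LL or Ll.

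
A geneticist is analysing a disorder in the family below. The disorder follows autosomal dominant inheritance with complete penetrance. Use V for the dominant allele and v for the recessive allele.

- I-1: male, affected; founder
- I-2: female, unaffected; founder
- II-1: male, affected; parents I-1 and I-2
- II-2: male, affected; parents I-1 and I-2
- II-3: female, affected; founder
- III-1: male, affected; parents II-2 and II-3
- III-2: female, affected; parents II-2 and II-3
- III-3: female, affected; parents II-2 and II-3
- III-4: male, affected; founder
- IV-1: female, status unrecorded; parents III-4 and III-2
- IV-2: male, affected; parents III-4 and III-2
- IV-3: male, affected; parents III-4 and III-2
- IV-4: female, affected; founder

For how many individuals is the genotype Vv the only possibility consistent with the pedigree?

Obligate heterozygotes: II-1 is affected so carries V and received v from I-2 (vv), so II-1 is Vv; II-2 is affected so carries V and received v from I-2 (vv), so II-2 is Vv.
Every other individual is either homozygous by phenotype or has at least one consistent homozygous assignment, so the count is 2.

2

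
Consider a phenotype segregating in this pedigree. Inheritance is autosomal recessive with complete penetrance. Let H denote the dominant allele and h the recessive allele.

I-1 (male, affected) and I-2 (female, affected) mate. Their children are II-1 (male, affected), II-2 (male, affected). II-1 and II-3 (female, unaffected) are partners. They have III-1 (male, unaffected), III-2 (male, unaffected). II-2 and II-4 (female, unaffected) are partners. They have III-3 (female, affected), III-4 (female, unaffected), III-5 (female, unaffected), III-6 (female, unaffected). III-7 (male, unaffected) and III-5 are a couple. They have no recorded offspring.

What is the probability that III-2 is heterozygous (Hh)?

1

III-2 is unaffected so carries H and received h from II-1 (hh), so III-2 is Hh, giving P(Hh) = 1.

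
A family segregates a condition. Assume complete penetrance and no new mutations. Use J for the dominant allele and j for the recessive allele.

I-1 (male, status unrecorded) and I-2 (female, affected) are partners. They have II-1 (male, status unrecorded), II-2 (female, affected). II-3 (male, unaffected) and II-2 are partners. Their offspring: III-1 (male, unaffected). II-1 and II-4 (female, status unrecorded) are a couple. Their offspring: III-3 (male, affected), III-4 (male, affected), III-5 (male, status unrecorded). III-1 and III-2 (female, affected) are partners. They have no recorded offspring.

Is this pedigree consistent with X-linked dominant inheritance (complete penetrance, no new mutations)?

Yes

A consistent assignment under X-linked dominant exists: I-1 X^J Y, I-2 X^J X^j, II-1 X^J Y, II-2 X^J X^j, II-3 X^j Y, II-4 X^J X^J, III-1 X^j Y, III-2 X^J X^J, III-3 X^J Y, III-4 X^J Y, III-5 X^J Y.
In this assignment every recorded phenotype matches its genotype and every non-founder's genotype is obtainable from its parents' genotypes, so the pedigree is consistent.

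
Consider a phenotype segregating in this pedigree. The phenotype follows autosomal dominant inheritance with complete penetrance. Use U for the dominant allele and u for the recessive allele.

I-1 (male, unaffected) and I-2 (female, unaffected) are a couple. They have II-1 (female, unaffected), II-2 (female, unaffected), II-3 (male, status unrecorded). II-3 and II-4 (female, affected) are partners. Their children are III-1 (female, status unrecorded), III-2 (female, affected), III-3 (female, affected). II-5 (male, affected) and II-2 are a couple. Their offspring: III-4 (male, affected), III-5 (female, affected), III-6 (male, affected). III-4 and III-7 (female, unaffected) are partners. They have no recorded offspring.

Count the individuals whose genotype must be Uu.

5

Obligate heterozygotes: III-2 is affected so carries U and received u from II-3 (uu), so III-2 is Uu; III-3 is affected so carries U and received u from II-3 (uu), so III-3 is Uu; III-4 is affected so carries U and received u from II-2 (uu), so III-4 is Uu; III-5 is affected so carries U and received u from II-2 (uu), so III-5 is Uu; III-6 is affected so carries U and received u from II-2 (uu), so III-6 is Uu.
Every other individual is either homozygous by phenotype or has at least one consistent homozygous assignment, so the count is 5.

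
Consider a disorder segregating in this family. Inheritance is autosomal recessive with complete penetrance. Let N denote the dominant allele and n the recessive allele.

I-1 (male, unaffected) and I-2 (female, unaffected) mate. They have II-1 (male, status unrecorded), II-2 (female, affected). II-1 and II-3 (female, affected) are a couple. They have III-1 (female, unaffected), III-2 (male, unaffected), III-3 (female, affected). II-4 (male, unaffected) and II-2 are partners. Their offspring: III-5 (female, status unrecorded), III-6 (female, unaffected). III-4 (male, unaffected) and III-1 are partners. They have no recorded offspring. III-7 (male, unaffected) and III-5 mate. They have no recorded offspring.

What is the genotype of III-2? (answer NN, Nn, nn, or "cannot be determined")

From phenotype alone, III-2 is NN or Nn.
III-2 is unaffected so carries N and received n from II-3 (nn), so III-2 is Nn.

Nn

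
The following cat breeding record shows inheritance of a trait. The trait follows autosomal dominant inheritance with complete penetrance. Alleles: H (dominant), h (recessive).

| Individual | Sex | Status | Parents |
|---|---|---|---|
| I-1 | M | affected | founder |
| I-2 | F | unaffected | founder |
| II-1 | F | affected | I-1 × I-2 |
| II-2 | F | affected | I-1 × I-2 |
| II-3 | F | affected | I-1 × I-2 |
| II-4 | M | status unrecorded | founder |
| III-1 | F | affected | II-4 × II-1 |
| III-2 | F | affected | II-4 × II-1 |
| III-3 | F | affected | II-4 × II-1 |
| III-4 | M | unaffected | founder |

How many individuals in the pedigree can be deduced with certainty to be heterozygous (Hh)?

3

Obligate heterozygotes: II-1 is affected so carries H and received h from I-2 (hh), so II-1 is Hh; II-2 is affected so carries H and received h from I-2 (hh), so II-2 is Hh; II-3 is affected so carries H and received h from I-2 (hh), so II-3 is Hh.
Every other individual is either homozygous by phenotype or has at least one consistent homozygous assignment, so the count is 3.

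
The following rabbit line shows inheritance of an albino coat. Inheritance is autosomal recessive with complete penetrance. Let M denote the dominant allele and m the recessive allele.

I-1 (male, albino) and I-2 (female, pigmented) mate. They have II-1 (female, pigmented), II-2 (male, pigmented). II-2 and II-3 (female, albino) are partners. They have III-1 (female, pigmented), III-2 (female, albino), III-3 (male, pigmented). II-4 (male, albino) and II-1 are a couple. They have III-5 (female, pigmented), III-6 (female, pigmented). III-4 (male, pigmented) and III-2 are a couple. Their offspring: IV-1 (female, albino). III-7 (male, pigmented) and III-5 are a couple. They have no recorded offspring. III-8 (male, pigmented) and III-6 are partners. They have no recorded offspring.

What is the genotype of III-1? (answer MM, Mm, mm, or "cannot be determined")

Mm

From phenotype alone, III-1 is MM or Mm.
III-1 is pigmented so carries M and received m from II-3 (mm), so III-1 is Mm.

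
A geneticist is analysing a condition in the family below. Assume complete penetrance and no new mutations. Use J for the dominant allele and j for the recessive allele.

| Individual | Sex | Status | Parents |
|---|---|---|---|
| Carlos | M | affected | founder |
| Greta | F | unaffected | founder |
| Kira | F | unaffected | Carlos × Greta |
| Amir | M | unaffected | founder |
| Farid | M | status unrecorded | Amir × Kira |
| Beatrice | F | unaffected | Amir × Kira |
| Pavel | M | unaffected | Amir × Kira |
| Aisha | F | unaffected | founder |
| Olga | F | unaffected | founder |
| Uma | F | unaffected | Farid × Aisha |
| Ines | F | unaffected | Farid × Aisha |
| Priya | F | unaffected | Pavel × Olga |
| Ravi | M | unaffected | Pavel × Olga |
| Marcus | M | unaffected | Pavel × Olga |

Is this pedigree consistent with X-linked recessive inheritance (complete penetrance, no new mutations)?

Yes

A consistent assignment under X-linked recessive exists: Carlos X^j Y, Greta X^J X^J, Kira X^J X^j, Amir X^J Y, Farid X^J Y, Beatrice X^J X^J, Pavel X^J Y, Aisha X^J X^J, Olga X^J X^J, Uma X^J X^J, Ines X^J X^J, Priya X^J X^J, Ravi X^J Y, Marcus X^J Y.
In this assignment every recorded phenotype matches its genotype and every non-founder's genotype is obtainable from its parents' genotypes, so the pedigree is consistent.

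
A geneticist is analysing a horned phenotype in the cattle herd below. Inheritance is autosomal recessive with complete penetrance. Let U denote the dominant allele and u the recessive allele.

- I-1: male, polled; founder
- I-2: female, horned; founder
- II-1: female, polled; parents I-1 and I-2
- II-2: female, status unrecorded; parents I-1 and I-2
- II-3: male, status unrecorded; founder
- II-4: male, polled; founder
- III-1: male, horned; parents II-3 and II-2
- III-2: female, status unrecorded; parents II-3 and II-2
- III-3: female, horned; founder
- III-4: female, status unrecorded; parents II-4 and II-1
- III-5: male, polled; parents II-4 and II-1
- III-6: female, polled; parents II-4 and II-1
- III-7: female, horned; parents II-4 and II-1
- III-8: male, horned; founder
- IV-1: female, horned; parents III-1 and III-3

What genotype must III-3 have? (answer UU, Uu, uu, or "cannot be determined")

III-3 is horned, so III-3 is uu.

uu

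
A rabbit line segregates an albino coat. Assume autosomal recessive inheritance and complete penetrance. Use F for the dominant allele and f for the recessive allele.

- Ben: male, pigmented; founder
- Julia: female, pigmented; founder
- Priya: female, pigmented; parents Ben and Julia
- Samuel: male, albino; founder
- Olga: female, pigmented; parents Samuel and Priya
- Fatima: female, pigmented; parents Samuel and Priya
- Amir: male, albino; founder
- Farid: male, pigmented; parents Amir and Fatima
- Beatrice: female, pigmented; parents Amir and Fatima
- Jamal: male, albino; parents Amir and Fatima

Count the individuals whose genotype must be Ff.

Obligate heterozygotes: Olga is pigmented so carries F and received f from Samuel (ff), so Olga is Ff; Fatima is pigmented so carries F and received f from Samuel (ff), so Fatima is Ff; Farid is pigmented so carries F and received f from Amir (ff), so Farid is Ff; Beatrice is pigmented so carries F and received f from Amir (ff), so Beatrice is Ff.
Every other individual is either homozygous by phenotype or has at least one consistent homozygous assignment, so the count is 4.

4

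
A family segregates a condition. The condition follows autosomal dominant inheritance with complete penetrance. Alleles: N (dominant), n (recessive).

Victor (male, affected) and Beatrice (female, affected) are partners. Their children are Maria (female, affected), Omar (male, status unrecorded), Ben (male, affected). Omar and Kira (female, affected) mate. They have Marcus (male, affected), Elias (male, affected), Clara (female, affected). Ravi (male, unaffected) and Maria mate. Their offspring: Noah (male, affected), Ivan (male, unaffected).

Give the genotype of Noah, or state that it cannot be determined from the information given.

From phenotype alone, Noah is NN or Nn.
Noah is affected so carries N and received n from Ravi (nn), so Noah is Nn.

Nn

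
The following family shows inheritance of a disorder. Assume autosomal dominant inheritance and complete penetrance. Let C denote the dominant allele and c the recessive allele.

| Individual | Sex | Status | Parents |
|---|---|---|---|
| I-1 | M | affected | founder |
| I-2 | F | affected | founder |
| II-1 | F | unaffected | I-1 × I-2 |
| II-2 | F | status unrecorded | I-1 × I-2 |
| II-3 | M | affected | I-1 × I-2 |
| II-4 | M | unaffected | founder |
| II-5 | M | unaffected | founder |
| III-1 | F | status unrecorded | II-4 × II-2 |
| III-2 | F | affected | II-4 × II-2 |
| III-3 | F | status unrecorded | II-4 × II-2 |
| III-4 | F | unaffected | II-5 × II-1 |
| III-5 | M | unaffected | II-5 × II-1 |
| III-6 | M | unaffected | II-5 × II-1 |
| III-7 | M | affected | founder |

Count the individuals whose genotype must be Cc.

Obligate heterozygotes: I-1 is affected so carries C and passed c to II-1 (cc), so I-1 is Cc; I-2 is affected so carries C and passed c to II-1 (cc), so I-2 is Cc; III-2 is affected so carries C and received c from II-4 (cc), so III-2 is Cc.
Every other individual is either homozygous by phenotype or has at least one consistent homozygous assignment, so the count is 3.

3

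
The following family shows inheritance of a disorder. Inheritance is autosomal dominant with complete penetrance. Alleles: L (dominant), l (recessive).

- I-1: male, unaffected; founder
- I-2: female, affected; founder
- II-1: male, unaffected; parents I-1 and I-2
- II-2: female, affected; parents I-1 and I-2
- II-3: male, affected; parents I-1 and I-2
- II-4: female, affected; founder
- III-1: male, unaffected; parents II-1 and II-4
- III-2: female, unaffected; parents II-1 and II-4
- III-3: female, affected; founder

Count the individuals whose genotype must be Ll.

4

Obligate heterozygotes: I-2 is affected so carries L and passed l to II-1 (ll), so I-2 is Ll; II-2 is affected so carries L and received l from I-1 (ll), so II-2 is Ll; II-3 is affected so carries L and received l from I-1 (ll), so II-3 is Ll; II-4 is affected so carries L and passed l to III-1 (ll), so II-4 is Ll.
Every other individual is either homozygous by phenotype or has at least one consistent homozygous assignment, so the count is 4.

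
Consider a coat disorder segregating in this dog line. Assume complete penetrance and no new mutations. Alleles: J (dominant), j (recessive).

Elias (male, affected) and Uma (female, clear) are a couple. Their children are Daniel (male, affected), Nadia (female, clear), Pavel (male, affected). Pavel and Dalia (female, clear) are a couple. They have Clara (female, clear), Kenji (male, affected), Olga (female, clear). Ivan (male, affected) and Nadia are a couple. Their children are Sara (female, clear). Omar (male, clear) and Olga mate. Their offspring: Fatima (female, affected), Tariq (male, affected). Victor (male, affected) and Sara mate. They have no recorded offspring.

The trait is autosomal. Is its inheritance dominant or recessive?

Omar and Olga are both clear yet have an affected child Fatima. Under dominance, an affected child requires at least one affected parent, so the trait cannot be dominant.

recessive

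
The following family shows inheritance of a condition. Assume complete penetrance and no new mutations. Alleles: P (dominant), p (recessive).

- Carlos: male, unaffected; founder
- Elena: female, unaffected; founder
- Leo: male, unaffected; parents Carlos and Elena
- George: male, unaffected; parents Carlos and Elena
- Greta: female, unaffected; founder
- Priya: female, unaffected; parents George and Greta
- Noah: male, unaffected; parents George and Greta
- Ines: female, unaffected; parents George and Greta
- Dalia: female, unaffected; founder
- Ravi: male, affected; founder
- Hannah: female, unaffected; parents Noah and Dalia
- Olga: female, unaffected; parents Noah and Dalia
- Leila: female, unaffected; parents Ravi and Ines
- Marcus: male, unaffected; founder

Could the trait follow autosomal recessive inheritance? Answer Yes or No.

Yes

A consistent assignment under autosomal recessive exists: Carlos PP, Elena PP, Leo PP, George PP, Greta PP, Priya PP, Noah PP, Ines PP, Dalia PP, Ravi pp, Hannah PP, Olga PP, Leila Pp, Marcus PP.
In this assignment every recorded phenotype matches its genotype and every non-founder's genotype is obtainable from its parents' genotypes, so the pedigree is consistent.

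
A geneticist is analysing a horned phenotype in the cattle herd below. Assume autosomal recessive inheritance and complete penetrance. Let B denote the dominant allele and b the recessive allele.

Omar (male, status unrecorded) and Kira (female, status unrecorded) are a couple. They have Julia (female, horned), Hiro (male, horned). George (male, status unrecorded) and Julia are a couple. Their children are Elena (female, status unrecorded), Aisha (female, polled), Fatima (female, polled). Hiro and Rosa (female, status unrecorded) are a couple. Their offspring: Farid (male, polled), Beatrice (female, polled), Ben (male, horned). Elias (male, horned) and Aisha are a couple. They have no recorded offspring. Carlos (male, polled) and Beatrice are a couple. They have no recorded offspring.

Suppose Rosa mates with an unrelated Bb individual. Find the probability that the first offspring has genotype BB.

1/4

Rosa passed B to Farid (Bb, whose b came from Hiro) and passed b to Ben (bb), so Rosa is Bb.
The cross gives 1/4 BB : 1/2 Bb : 1/4 bb, so P(offspring has genotype BB) = 1/4.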